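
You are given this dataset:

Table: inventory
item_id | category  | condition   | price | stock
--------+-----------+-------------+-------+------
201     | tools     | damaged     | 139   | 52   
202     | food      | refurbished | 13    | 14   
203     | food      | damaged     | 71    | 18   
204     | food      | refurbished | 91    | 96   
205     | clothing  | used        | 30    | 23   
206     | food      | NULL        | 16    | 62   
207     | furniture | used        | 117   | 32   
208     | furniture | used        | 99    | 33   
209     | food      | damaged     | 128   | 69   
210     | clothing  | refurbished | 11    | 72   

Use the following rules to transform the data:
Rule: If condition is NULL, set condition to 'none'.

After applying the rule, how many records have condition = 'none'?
1

Step 1: Count records where condition IS NULL
Step 2: Found 1 records with NULL condition
Step 3: These records will have condition set to 'none'
Step 4: Records already having condition = 'none': 0
Step 5: Answer: 1 + 0 = 1 records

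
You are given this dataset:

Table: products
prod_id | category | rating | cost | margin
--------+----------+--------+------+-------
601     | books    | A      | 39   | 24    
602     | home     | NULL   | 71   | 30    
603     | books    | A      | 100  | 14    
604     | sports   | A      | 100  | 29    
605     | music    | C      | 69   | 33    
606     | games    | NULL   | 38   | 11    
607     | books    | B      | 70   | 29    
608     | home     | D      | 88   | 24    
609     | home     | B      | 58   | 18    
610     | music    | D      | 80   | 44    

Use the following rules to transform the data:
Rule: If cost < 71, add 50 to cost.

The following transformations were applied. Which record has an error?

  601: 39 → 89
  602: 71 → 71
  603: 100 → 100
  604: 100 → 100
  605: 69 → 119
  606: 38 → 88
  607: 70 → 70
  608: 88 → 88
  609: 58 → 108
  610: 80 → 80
Record 607 has an error. The correct transformed value should be 120, not 70.

Step 1: Check each record against the rule
Step 2: Record 607 has cost = 70
Step 3: Since 70 < 71, the bonus should have been applied
Step 4: Correct value = 120, but claimed value = 70
Conclusion: Record 607 has the error.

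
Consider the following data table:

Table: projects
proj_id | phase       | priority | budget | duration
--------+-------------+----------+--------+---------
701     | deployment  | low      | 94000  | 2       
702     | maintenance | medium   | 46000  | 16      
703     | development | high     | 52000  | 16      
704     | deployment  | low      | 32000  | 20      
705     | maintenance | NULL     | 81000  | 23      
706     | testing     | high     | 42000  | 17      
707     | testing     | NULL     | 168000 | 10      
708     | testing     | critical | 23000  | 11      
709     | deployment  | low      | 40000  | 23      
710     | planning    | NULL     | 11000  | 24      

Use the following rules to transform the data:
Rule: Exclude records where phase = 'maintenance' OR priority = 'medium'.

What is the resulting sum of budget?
462000

Step 1: Find records where phase = 'maintenance' OR priority = 'medium'
Step 2: 2 records match, summing to 127000
Step 3: Original sum: 589000
Step 4: Remaining sum = 589000 - 127000 = 462000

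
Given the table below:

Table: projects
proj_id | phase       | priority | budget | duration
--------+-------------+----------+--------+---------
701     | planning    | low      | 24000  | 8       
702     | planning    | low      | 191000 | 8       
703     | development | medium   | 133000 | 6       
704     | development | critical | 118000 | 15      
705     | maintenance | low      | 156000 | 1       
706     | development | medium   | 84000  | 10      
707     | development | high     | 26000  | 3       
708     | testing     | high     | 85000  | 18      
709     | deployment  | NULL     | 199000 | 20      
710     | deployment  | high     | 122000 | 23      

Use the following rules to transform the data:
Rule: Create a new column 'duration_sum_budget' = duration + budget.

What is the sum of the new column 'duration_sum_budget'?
1138112

Step 1: For each record, compute duration + budget
Example calculations:
  8 + 24000 = 24008
  8 + 191000 = 191008
  6 + 133000 = 133006
  ...
Step 2: Sum all derived values
Step 3: Total = 1138112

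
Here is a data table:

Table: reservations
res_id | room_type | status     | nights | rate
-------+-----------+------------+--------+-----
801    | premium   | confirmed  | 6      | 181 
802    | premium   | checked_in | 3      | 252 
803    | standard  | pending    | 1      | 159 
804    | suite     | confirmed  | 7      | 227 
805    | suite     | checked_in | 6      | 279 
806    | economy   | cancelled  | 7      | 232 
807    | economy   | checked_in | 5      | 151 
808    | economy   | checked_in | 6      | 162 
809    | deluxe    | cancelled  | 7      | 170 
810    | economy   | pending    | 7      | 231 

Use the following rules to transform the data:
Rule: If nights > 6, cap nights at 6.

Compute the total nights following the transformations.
51

Step 1: 4 records have nights > 6
Step 2: These records originally summed to 28
Step 3: After capping: 4 × 6 = 24
Step 4: Unaffected records sum: 27
Step 5: Final sum = 24 + 27 = 51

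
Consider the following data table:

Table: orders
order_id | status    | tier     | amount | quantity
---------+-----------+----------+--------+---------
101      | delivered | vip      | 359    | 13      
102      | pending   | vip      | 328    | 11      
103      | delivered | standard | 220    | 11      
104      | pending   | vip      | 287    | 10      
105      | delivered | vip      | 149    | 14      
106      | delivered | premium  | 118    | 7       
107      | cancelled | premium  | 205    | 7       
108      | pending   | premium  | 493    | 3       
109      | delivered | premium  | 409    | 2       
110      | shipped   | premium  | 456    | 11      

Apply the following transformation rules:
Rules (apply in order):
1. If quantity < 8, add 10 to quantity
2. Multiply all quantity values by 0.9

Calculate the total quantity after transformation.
116.1

Step 1: Apply Rule 1 - Add 10 to records with quantity < 8
  - 4 records affected: 19 + (4 × 10) = 59
  - Unaffected records: 70
  - Sum after Rule 1: 129
Step 2: Apply Rule 2 - Multiply all by 0.9
  - 129 × 0.9 = 116.1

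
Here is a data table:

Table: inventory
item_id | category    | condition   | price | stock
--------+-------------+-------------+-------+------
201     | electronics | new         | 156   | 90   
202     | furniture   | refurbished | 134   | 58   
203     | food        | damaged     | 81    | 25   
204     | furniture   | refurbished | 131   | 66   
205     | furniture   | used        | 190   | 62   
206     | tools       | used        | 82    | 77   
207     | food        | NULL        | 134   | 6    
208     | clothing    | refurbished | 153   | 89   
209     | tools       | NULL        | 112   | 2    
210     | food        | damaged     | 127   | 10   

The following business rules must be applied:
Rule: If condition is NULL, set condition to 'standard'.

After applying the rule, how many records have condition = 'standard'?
2

Step 1: Count records where condition IS NULL
Step 2: Found 2 records with NULL condition
Step 3: These records will have condition set to 'standard'
Step 4: Records already having condition = 'standard': 0
Step 5: Answer: 2 + 0 = 2 records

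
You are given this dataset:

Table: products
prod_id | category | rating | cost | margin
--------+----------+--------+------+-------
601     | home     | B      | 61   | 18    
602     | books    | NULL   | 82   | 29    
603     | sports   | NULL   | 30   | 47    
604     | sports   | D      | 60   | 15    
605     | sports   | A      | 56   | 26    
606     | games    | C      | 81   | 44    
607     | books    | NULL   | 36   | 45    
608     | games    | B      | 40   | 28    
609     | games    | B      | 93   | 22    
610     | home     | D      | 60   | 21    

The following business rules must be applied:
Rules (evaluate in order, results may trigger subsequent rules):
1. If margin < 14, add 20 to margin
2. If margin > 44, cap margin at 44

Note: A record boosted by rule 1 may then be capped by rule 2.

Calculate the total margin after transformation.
291

Step 1: Apply rule 1 to records with margin < 14
  - 0 records get bonus of 20
  - Of these, 0 records then exceed 44 and get capped
Step 2: Apply rule 2 to records with margin > 44
  - 2 records (original) are capped
Step 3: Calculate final sum = 291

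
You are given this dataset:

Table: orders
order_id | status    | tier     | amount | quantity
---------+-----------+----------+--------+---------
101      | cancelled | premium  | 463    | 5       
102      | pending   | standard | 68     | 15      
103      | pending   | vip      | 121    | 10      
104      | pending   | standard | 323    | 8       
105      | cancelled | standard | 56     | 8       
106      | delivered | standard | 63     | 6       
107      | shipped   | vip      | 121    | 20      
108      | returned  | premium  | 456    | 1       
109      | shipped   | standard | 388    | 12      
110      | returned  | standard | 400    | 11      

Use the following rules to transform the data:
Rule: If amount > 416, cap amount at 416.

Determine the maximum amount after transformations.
416

Step 1: Original maximum amount = 463
Step 2: Apply cap at 416
Step 3: 2 records had amount > 416 and were capped
Step 4: Maximum after transformation = 416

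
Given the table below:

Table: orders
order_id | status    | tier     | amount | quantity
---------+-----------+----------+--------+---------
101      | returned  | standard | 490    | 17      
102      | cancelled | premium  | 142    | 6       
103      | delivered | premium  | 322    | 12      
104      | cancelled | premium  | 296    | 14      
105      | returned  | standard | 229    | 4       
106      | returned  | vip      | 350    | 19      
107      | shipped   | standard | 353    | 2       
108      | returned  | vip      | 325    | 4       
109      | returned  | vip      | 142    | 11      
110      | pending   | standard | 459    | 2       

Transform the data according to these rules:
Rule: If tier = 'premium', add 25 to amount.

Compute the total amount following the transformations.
3183

Step 1: Count records where tier = 'premium': 3
Step 2: Total bonus added: 3 × 25 = 75
Step 3: Original sum of amount: 3108
Step 4: Final sum = 3108 + 75 = 3183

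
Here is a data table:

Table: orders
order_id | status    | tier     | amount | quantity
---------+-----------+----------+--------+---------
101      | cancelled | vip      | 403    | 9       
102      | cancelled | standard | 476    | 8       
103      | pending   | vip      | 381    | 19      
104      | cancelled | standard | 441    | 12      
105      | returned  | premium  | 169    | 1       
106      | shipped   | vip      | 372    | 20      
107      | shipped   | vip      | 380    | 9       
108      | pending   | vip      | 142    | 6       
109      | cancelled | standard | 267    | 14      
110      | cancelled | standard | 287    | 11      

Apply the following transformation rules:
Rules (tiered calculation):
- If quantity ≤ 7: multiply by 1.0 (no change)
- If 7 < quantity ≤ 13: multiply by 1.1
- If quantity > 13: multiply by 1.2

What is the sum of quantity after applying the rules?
124.5

Step 1: Tier 1 (quantity ≤ 7): 2 records, sum = 7 × 1.0 = 7.0
Step 2: Tier 2 (7 < quantity ≤ 13): 5 records, sum = 49 × 1.1 = 53.9
Step 3: Tier 3 (quantity > 13): 3 records, sum = 53 × 1.2 = 63.6
Step 4: Final sum = 7.0 + 53.9 + 63.6 = 124.5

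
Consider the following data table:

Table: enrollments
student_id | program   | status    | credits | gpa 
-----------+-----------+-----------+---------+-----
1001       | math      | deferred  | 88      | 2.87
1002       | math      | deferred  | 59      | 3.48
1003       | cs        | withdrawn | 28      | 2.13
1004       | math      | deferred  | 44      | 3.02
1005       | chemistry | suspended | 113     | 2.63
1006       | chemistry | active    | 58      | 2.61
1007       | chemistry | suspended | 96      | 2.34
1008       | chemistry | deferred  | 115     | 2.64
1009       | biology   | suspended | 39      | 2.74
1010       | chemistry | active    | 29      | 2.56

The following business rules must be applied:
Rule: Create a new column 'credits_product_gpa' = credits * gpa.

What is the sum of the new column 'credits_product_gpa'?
1808.31

Step 1: For each record, compute credits * gpa
Example calculations:
  88 * 2.87 = 252.56
  59 * 3.48 = 205.32
  28 * 2.13 = 59.64
  ...
Step 2: Sum all derived values
Step 3: Total = 1808.31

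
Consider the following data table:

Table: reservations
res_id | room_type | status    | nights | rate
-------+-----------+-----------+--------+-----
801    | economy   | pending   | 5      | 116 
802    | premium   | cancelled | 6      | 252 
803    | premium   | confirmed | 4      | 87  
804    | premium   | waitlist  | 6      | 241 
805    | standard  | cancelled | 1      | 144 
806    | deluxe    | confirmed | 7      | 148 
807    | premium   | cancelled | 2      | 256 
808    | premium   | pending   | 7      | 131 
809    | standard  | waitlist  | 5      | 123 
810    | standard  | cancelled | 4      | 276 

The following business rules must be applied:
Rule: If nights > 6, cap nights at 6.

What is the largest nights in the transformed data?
6

Step 1: Original maximum nights = 7
Step 2: Apply cap at 6
Step 3: 2 records had nights > 6 and were capped
Step 4: Maximum after transformation = 6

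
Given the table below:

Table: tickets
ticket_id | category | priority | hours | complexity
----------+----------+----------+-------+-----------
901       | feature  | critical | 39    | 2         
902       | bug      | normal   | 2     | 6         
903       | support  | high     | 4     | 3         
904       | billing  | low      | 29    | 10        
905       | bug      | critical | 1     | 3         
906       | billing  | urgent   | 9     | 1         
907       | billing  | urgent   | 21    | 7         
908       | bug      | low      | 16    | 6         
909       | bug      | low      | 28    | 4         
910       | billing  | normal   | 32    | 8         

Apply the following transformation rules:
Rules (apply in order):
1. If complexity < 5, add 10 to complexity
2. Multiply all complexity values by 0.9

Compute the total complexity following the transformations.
90.0

Step 1: Apply Rule 1 - Add 10 to records with complexity < 5
  - 5 records affected: 13 + (5 × 10) = 63
  - Unaffected records: 37
  - Sum after Rule 1: 100
Step 2: Apply Rule 2 - Multiply all by 0.9
  - 100 × 0.9 = 90.0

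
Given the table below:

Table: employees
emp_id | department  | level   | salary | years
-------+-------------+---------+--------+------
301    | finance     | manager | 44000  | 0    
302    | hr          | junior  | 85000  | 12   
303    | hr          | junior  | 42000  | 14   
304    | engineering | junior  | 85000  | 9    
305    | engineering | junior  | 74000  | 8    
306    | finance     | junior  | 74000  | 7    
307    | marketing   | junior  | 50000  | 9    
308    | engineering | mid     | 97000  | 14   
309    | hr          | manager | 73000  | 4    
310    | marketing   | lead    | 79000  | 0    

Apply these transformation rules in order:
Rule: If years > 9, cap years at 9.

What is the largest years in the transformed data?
9

Step 1: Original maximum years = 14
Step 2: Apply cap at 9
Step 3: 3 records had years > 9 and were capped
Step 4: Maximum after transformation = 9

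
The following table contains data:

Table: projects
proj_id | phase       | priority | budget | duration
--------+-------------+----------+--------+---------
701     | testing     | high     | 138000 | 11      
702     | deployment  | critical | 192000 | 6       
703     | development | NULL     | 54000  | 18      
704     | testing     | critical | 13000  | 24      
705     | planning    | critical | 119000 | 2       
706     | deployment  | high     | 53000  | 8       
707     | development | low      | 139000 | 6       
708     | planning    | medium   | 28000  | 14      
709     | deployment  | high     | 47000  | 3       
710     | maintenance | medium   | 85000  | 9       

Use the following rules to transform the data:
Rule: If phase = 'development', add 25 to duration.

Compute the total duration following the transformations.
151

Step 1: Count records where phase = 'development': 2
Step 2: Total bonus added: 2 × 25 = 50
Step 3: Original sum of duration: 101
Step 4: Final sum = 101 + 50 = 151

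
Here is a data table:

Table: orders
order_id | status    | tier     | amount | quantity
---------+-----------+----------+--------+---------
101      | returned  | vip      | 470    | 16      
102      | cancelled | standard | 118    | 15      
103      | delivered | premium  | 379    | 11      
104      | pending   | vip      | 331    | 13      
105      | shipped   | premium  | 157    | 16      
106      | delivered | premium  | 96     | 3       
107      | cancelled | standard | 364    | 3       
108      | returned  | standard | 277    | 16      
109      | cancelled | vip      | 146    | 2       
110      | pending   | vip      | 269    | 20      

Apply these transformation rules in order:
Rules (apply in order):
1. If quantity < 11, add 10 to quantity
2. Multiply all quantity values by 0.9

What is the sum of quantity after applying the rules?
130.5

Step 1: Apply Rule 1 - Add 10 to records with quantity < 11
  - 3 records affected: 8 + (3 × 10) = 38
  - Unaffected records: 107
  - Sum after Rule 1: 145
Step 2: Apply Rule 2 - Multiply all by 0.9
  - 145 × 0.9 = 130.5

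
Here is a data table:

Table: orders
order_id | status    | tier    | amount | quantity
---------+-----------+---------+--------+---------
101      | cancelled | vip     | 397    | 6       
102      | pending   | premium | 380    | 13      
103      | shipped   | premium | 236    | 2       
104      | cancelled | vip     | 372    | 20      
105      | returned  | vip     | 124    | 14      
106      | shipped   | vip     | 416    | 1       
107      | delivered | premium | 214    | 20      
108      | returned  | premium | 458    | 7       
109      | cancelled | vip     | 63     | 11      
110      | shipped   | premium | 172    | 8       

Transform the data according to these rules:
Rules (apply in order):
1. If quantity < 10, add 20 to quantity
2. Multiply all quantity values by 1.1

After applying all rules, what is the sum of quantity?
222.2

Step 1: Apply Rule 1 - Add 20 to records with quantity < 10
  - 5 records affected: 24 + (5 × 20) = 124
  - Unaffected records: 78
  - Sum after Rule 1: 202
Step 2: Apply Rule 2 - Multiply all by 1.1
  - 202 × 1.1 = 222.2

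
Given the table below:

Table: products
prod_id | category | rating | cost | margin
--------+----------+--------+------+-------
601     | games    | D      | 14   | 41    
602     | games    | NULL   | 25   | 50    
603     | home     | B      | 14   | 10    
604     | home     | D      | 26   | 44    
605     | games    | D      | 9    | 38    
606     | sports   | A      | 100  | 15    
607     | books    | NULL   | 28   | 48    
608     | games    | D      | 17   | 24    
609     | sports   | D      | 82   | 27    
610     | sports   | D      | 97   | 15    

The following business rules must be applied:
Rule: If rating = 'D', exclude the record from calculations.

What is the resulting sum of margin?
123

Step 1: Identify records where rating = 'D'
Step 2: The excluded records sum to 189
Step 3: Original total margin = 312
Step 4: Remaining total = 312 - 189 = 123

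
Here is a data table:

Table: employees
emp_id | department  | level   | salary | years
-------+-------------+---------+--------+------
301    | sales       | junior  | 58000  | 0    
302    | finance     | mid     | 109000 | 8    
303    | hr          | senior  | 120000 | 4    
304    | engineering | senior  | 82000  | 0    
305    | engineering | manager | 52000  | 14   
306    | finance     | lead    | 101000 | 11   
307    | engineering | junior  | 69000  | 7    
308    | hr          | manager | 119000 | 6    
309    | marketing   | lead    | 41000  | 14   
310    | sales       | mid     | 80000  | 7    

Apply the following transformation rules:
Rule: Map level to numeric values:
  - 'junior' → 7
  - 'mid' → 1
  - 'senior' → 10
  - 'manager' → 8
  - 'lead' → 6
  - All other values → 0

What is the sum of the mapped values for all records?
64

Step 1: Apply mapping to each record
Step 2: Count by status:
  'junior': 2 records × 7 = 14
  'mid': 2 records × 1 = 2
  'senior': 2 records × 10 = 20
  'manager': 2 records × 8 = 16
  'lead': 2 records × 6 = 12
Step 3: Sum all mapped values = 64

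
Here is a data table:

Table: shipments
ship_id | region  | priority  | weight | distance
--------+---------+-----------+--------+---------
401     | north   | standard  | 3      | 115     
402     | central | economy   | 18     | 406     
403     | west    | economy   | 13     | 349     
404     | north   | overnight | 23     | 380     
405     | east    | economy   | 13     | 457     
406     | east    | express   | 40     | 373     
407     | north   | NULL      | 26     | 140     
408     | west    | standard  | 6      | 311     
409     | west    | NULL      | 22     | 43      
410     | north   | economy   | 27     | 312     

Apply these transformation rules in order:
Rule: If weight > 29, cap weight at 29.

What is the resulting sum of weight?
180

Step 1: 1 records have weight > 29
Step 2: These records originally summed to 40
Step 3: After capping: 1 × 29 = 29
Step 4: Unaffected records sum: 151
Step 5: Final sum = 29 + 151 = 180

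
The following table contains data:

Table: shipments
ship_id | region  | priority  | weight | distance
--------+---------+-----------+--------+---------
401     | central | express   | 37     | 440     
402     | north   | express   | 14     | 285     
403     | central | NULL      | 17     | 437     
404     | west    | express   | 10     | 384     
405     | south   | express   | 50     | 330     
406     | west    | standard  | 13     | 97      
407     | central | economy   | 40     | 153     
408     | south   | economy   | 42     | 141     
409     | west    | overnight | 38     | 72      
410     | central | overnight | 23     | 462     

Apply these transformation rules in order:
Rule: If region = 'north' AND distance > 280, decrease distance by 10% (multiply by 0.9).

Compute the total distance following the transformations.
2772.5

Step 1: Find records where region = 'north' AND distance > 280
Step 2: 1 records match, summing to 285
Step 3: After multiplier: 285 × 0.9 = 256.5
Step 4: Unaffected records sum: 2516
Step 5: Final sum = 256.5 + 2516 = 2772.5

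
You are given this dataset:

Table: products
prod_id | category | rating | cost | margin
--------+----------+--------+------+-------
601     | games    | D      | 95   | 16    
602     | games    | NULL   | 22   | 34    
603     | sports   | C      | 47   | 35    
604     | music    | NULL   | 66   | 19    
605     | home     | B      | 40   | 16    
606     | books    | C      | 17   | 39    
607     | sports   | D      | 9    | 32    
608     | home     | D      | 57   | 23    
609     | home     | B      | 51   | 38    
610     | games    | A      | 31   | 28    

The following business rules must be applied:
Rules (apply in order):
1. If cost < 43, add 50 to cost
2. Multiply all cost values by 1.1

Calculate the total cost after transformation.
753.5

Step 1: Apply Rule 1 - Add 50 to records with cost < 43
  - 5 records affected: 119 + (5 × 50) = 369
  - Unaffected records: 316
  - Sum after Rule 1: 685
Step 2: Apply Rule 2 - Multiply all by 1.1
  - 685 × 1.1 = 753.5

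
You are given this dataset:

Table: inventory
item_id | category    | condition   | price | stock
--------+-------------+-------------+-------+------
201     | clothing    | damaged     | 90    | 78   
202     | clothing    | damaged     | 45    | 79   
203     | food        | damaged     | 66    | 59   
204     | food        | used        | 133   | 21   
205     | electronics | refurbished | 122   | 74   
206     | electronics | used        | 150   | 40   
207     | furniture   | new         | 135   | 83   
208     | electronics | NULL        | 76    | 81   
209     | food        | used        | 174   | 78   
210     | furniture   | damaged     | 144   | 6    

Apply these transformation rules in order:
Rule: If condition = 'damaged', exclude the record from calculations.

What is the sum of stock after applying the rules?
377

Step 1: Identify records where condition = 'damaged'
Step 2: The excluded records sum to 222
Step 3: Original total stock = 599
Step 4: Remaining total = 599 - 222 = 377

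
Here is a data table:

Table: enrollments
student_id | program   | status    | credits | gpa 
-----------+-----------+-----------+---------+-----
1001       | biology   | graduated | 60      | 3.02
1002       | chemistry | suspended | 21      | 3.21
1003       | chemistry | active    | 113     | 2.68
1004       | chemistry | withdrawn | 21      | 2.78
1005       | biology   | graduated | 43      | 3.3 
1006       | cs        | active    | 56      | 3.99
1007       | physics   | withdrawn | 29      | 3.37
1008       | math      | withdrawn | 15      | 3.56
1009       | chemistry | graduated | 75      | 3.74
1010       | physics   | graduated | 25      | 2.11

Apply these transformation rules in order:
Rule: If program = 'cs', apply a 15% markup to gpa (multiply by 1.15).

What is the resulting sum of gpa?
32.36

Step 1: Records with program = 'cs' have total gpa = 3.99
Step 2: Apply multiplier: 3.99 × 1.15 = 4.59
Step 3: Other records total: 27.77
Step 4: Final sum = 4.59 + 27.77 = 32.36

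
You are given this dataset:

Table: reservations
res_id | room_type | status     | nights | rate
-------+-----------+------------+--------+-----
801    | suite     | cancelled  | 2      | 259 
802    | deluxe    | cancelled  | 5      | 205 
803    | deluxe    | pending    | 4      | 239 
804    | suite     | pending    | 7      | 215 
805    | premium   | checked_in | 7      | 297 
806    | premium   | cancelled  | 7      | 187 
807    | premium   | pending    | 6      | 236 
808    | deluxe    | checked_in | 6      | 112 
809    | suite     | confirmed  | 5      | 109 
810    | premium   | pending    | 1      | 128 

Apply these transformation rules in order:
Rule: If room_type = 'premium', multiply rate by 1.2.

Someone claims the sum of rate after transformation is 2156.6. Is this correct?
Yes, the result is correct.

Step 1: Calculate the correct sum after transformation
Step 2: Apply multiplier 1.2 to records where room_type = 'premium'
Step 3: Correct result = 2156.6
Step 4: Claimed result = 2156.6
Step 5: 2156.6 = 2156.6 ✓
Conclusion: The claimed result is correct.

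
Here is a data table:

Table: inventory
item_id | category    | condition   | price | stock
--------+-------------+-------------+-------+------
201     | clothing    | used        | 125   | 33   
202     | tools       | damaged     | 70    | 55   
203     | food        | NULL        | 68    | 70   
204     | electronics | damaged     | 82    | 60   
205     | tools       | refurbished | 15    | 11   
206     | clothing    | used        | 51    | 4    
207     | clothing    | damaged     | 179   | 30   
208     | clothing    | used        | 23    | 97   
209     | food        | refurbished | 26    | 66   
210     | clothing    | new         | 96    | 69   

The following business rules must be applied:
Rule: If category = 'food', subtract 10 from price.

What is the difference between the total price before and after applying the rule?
20

Step 1: Original sum of price = 735
Step 2: 2 records have category = 'food'
Step 3: Each affected record changes by -10
Step 4: Total change = 2 × -10 = -20
Step 5: New sum = 735 + -20 = 715
Step 6: Difference = |715 - 735| = 20
        (Sum decreased by 20)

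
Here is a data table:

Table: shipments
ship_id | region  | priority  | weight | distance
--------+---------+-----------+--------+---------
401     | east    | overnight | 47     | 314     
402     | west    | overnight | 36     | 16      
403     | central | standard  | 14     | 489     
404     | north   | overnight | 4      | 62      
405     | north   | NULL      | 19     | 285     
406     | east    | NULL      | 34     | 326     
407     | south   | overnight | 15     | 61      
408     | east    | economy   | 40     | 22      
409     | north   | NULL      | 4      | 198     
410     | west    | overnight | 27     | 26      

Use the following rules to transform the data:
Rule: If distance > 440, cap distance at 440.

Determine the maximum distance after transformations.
440

Step 1: Original maximum distance = 489
Step 2: Apply cap at 440
Step 3: 1 records had distance > 440 and were capped
Step 4: Maximum after transformation = 440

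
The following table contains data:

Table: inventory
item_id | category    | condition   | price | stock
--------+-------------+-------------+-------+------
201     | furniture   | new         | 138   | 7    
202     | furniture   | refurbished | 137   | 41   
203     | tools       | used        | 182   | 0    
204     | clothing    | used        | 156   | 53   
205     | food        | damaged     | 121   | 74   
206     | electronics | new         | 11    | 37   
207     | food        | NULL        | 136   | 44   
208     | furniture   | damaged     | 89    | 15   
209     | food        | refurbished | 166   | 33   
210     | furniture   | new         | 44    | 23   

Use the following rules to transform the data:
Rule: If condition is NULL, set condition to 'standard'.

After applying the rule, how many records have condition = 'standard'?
1

Step 1: Count records where condition IS NULL
Step 2: Found 1 records with NULL condition
Step 3: These records will have condition set to 'standard'
Step 4: Records already having condition = 'standard': 0
Step 5: Answer: 1 + 0 = 1 records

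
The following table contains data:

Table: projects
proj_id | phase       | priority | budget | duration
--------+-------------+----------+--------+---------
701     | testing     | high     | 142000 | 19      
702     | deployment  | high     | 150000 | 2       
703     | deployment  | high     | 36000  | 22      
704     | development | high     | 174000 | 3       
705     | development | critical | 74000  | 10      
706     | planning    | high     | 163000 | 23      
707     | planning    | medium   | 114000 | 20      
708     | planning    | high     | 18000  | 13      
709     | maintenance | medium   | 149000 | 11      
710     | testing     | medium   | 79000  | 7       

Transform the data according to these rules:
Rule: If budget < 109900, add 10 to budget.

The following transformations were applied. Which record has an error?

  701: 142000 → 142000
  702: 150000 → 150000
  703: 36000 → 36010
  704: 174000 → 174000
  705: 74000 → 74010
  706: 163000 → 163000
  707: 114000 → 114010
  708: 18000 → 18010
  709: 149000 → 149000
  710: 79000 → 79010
Record 707 has an error. The correct transformed value should be 114000, not 114010.

Step 1: Check each record against the rule
Step 2: Record 707 has budget = 114000
Step 3: Since 114000 >= 109900, the bonus should not have been applied
Step 4: Correct value = 114000, but claimed value = 114010
Conclusion: Record 707 has the error.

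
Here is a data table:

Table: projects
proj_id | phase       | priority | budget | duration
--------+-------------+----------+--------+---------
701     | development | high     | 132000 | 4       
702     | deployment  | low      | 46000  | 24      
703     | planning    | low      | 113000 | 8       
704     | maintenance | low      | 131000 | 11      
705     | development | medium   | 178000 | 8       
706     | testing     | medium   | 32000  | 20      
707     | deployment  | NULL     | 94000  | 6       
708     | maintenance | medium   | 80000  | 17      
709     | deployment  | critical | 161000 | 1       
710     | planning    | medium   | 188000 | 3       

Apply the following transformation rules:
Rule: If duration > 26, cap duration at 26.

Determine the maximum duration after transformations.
24

Step 1: Original maximum duration = 24
Step 2: Check cap of 26 against maximum
Step 3: No records exceed the cap (max 24 <= cap 26), so no capping applies
Step 4: Maximum after transformation = 24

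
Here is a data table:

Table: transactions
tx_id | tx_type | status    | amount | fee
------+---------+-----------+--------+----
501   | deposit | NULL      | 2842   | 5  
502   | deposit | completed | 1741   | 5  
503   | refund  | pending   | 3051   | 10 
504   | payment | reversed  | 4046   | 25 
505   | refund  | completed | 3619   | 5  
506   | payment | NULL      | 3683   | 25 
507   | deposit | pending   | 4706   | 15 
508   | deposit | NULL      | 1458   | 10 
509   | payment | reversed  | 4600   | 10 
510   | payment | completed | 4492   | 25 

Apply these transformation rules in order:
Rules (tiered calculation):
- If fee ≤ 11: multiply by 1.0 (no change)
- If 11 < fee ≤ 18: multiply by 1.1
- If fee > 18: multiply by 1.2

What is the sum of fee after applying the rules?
151.5

Step 1: Tier 1 (fee ≤ 11): 6 records, sum = 45 × 1.0 = 45.0
Step 2: Tier 2 (11 < fee ≤ 18): 1 records, sum = 15 × 1.1 = 16.5
Step 3: Tier 3 (fee > 18): 3 records, sum = 75 × 1.2 = 90.0
Step 4: Final sum = 45.0 + 16.5 + 90.0 = 151.5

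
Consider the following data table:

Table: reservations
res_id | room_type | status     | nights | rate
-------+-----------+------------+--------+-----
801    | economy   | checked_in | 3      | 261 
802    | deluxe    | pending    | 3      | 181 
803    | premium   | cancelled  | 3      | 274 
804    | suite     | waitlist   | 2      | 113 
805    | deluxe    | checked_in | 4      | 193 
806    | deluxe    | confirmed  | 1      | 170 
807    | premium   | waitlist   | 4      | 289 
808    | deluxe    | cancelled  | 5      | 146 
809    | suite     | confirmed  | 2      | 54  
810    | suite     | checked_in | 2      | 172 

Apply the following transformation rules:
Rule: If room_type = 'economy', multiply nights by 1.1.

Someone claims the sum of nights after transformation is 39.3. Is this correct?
No, the correct result is 29.3.

Step 1: Calculate the correct sum after transformation
Step 2: Apply multiplier 1.1 to records where room_type = 'economy'
Step 3: Correct result = 29.3
Step 4: Claimed result = 39.3
Step 5: 29.3 ≠ 39.3
Conclusion: The claimed result is incorrect. The correct answer is 29.3.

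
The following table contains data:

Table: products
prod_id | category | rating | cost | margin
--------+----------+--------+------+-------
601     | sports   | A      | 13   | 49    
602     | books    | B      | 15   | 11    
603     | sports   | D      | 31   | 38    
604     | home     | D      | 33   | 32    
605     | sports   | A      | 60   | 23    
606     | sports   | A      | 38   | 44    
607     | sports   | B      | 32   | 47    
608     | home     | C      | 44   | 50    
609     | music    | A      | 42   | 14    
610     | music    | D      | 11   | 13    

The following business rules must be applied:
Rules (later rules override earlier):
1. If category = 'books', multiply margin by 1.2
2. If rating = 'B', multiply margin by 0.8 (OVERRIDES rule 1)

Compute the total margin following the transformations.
309.4

Step 1: Rule 2 takes priority for records with rating = 'B'
  - 2 records: 58 × 0.8 = 46.4
Step 2: Rule 1 applies to remaining records with category = 'books'
  - 0 records: 0 × 1.2 = 0.0
Step 3: Other records unchanged: 263
Step 4: Final sum = 46.4 + 0.0 + 263 = 309.4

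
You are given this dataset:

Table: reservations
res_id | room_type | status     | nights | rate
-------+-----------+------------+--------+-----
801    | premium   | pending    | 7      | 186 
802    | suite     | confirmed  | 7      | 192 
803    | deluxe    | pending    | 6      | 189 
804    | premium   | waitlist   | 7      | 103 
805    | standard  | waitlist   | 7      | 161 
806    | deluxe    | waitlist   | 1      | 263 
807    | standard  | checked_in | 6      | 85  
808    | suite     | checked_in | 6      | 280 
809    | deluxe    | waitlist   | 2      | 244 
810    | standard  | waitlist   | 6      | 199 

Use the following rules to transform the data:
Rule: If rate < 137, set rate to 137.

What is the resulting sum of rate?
1988

Step 1: 2 records have rate < 137
Step 2: These records originally summed to 188
Step 3: After setting to minimum: 2 × 137 = 274
Step 4: Unaffected records sum: 1714
Step 5: Final sum = 274 + 1714 = 1988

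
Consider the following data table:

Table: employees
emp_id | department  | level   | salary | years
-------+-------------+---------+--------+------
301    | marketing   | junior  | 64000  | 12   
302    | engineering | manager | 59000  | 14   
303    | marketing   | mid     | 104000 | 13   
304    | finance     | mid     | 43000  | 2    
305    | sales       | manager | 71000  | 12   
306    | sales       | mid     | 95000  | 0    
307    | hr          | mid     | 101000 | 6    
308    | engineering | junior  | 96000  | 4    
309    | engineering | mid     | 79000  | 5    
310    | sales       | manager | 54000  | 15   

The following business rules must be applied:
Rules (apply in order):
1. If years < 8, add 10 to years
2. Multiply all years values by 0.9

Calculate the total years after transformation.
119.7

Step 1: Apply Rule 1 - Add 10 to records with years < 8
  - 5 records affected: 17 + (5 × 10) = 67
  - Unaffected records: 66
  - Sum after Rule 1: 133
Step 2: Apply Rule 2 - Multiply all by 0.9
  - 133 × 0.9 = 119.7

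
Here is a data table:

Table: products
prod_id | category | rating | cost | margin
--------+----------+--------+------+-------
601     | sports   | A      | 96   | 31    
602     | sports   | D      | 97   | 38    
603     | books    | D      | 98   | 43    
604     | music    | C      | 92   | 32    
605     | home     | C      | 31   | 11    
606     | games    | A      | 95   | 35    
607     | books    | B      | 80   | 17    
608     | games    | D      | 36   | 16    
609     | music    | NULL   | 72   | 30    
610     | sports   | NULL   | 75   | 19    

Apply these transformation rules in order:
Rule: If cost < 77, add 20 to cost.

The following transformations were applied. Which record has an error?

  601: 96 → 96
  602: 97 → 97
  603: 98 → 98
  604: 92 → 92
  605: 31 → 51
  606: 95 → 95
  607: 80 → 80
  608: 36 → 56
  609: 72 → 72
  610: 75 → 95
Record 609 has an error. The correct transformed value should be 92, not 72.

Step 1: Check each record against the rule
Step 2: Record 609 has cost = 72
Step 3: Since 72 < 77, the bonus should have been applied
Step 4: Correct value = 92, but claimed value = 72
Conclusion: Record 609 has the error.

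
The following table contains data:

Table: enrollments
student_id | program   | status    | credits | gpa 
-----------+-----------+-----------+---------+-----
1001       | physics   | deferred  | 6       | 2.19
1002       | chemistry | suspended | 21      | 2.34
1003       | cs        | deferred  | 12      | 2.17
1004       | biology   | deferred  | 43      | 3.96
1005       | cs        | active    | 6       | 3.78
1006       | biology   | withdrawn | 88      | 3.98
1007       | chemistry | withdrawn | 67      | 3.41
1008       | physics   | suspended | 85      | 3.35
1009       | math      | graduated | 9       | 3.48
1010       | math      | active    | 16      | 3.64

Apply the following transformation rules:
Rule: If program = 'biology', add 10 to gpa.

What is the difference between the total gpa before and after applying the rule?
20.0

Step 1: Original sum of gpa = 32.3
Step 2: 2 records have program = 'biology'
Step 3: Each affected record changes by 10
Step 4: Total change = 2 × 10 = 20
Step 5: New sum = 32.3 + 20 = 52.3
Step 6: Difference = |52.3 - 32.3| = 20.0
        (Sum increased by 20.0)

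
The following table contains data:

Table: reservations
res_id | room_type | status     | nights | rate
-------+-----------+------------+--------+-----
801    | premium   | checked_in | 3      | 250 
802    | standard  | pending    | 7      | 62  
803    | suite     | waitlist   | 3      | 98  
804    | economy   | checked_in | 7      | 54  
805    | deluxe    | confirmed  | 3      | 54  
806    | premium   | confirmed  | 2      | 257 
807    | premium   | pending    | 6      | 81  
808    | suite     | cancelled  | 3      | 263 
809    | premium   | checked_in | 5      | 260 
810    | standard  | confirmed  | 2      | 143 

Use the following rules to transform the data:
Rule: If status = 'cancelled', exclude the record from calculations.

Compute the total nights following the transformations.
38

Step 1: Identify records where status = 'cancelled'
Step 2: The excluded records sum to 3
Step 3: Original total nights = 41
Step 4: Remaining total = 41 - 3 = 38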